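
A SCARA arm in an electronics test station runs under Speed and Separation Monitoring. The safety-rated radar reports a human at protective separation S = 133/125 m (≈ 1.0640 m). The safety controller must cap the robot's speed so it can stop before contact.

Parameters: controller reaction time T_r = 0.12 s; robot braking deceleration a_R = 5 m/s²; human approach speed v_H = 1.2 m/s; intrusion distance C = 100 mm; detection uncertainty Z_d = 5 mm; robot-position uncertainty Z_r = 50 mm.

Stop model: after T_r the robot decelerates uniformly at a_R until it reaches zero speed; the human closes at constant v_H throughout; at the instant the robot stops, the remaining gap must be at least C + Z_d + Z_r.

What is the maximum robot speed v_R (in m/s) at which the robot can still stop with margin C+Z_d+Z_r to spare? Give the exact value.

v_R_max = 3/2 m/s = 1.5000 m/s

at the boundary: (1/10)·v² + (9/25)·v + (-153/200) = 0
  disc = (9/25)² − 4·(1/10)·(-153/200) = 1089/2500 ; √disc = 33/50
  v_R = (−(9/25) + 33/50) / (2·(1/10)) = 3/2 m/s
check:
T_s = v_R/a_R = (3/2)/5 = 0.3000 s
robot in T_r: 1.5000·0.1200 = 0.1800 m
braking distance = 1.5000²/(2·5.0000) = 0.2250 m
human over T_r+T_s: 1.2000·(0.1200+0.3000) = 0.5040 m
margins: 0.1000+0.0050+0.0500 = 0.1550 m
sum ≈ 0.1800+0.2250+0.5040+0.1550 ≈ 1.0640 m = S ✓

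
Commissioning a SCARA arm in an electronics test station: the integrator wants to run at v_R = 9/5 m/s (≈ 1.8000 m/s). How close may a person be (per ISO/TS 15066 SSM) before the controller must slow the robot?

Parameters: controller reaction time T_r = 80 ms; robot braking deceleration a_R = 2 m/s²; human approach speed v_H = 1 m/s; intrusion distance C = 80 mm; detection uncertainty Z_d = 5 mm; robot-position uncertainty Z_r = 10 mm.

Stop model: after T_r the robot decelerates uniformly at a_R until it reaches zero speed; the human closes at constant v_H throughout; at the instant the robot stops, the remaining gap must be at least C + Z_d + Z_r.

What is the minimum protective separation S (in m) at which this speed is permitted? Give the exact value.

T_s = v_R/a_R = (9/5)/2 = 0.9000 s
robot in T_r: 1.8000·0.0800 = 0.1440 m
robot under decel: 1.8000²/(2·2.0000) = 0.8100 m
human over T_r+T_s: 1.0000·(0.0800+0.9000) = 0.9800 m
C+Z_d+Z_r = 0.0800+0.0050+0.0100 = 0.0950 m
S_min ≈ 0.1440+0.8100+0.9800+0.0950  ⇒  S_min = 2029/1000 m

S_min = 2029/1000 m = 2.0290 m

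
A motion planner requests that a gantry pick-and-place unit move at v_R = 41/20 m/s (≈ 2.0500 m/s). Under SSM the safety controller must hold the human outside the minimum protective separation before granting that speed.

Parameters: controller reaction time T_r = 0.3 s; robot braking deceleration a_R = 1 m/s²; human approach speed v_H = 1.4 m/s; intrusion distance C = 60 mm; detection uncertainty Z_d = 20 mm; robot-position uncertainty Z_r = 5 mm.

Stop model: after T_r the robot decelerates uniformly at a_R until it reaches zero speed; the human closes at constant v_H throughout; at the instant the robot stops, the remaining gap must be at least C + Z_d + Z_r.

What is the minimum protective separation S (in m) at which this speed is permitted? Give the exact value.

T_s = v_R/a_R = (41/20)/1 = 2.0500 s
reaction-phase robot travel = 2.0500·0.3000 = 0.6150 m
braking distance = 2.0500²/(2·1.0000) = 2.1012 m
human over T_r+T_s: 1.4000·(0.3000+2.0500) = 3.2900 m
residual clearance needed = 0.0600+0.0200+0.0050 = 0.0850 m
S_min ≈ 0.6150+2.1012+3.2900+0.0850  ⇒  S_min = 4873/800 m

S_min = 4873/800 m = 6.0912 m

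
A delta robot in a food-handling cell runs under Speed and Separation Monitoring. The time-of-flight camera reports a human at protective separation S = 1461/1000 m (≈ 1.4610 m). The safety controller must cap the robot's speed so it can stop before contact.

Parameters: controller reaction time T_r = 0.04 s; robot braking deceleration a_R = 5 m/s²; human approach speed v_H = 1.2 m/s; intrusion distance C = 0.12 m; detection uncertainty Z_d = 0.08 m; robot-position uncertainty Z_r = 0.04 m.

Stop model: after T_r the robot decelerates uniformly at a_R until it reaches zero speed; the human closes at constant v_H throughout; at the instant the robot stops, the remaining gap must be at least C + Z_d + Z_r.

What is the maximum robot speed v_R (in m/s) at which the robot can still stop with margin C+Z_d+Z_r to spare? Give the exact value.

quadratic (1/10)·v² + (7/25)·v + (-1173/1000) = 0
  disc = (7/25)² − 4·(1/10)·(-1173/1000) = 1369/2500 ; √disc = 37/50
  v_R = (−(7/25) + 37/50) / (2·(1/10)) = 23/10 m/s
check:
T_s = v_R/a_R = (23/10)/5 = 0.4600 s
robot in T_r: 2.3000·0.0400 = 0.0920 m
braking distance = 2.3000²/(2·5.0000) = 0.5290 m
human over T_r+T_s: 1.2000·(0.0400+0.4600) = 0.6000 m
residual clearance needed = 0.1200+0.0800+0.0400 = 0.2400 m
sum ≈ 0.0920+0.5290+0.6000+0.2400 ≈ 1.4610 m = S ✓

v_R_max = 23/10 m/s = 2.3000 m/s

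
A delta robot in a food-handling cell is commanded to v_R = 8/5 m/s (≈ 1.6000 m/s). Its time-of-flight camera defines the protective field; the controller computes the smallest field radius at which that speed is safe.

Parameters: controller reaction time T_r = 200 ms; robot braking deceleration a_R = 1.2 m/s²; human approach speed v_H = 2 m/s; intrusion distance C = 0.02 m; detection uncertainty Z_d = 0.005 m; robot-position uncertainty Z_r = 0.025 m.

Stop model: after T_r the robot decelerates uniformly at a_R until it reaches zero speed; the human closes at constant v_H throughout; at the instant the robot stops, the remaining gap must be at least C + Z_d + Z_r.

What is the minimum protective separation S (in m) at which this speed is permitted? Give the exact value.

stop time T_s = (8/5)/(6/5) = 1.3333 s
robot in T_r: 1.6000·0.2000 = 0.3200 m
braking distance = 1.6000²/(2·1.2000) = 1.0667 m
human closes 2.0000·1.5333 = 3.0667 m
margins: 0.0200+0.0050+0.0250 = 0.0500 m
S_min ≈ 0.3200+1.0667+3.0667+0.0500  ⇒  S_min = 1351/300 m

S_min = 1351/300 m = 4.5033 m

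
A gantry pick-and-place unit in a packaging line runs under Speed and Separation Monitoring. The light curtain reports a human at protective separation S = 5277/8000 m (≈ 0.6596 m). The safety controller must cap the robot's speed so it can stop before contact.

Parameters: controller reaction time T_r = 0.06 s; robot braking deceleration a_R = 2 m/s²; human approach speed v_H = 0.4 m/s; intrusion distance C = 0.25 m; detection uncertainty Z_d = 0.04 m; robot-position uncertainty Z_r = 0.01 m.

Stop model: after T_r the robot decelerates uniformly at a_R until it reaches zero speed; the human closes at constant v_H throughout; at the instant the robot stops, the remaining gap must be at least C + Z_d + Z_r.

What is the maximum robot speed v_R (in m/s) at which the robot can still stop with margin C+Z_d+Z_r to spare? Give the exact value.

quadratic (1/4)·v² + (13/50)·v + (-537/1600) = 0
  disc = (13/50)² − 4·(1/4)·(-537/1600) = 16129/40000 ; √disc = 127/200
  v_R = (−(13/50) + 127/200) / (2·(1/4)) = 3/4 m/s
check:
braking lasts T_s = (3/4)/2 = 0.3750 s
reaction-phase robot travel = 0.7500·0.0600 = 0.0450 m
robot covers 0.7500·0.3750 − ½·2.0000·0.3750² = 0.1406 m while stopping
human closes 0.4000·0.4350 = 0.1740 m
residual clearance needed = 0.2500+0.0400+0.0100 = 0.3000 m
sum ≈ 0.0450+0.1406+0.1740+0.3000 ≈ 0.6596 m = S ✓

v_R_max = 3/4 m/s = 0.7500 m/s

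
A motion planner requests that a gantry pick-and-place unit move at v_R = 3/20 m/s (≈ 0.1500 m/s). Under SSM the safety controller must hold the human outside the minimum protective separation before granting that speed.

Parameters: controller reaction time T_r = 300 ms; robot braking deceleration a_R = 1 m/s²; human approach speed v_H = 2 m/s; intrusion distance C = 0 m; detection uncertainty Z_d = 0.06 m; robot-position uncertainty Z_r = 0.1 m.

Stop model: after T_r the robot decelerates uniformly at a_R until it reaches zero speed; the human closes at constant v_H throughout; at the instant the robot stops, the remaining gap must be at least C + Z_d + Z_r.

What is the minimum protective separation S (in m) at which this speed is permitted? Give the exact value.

braking lasts T_s = (3/20)/1 = 0.1500 s
reaction-phase robot travel = 0.1500·0.3000 = 0.0450 m
robot covers 0.1500·0.1500 − ½·1.0000·0.1500² = 0.0112 m while stopping
human closes 2.0000·0.4500 = 0.9000 m
residual clearance needed = 0.0000+0.0600+0.1000 = 0.1600 m
S_min ≈ 0.0450+0.0112+0.9000+0.1600  ⇒  S_min = 893/800 m

S_min = 893/800 m = 1.1162 m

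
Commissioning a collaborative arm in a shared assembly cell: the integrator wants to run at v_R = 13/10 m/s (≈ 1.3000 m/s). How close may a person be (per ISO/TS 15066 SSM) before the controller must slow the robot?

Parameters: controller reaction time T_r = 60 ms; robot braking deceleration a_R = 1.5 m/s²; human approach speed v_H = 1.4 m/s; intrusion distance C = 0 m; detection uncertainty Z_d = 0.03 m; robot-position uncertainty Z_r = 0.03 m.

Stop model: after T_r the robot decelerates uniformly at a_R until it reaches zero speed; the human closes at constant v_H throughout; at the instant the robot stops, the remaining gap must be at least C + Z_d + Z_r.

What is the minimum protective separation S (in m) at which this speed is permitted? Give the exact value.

S_min = 1499/750 m = 1.9987 m

braking lasts T_s = (13/10)/(3/2) = 0.8667 s
robot covers v_R·T_r = 1.3000·0.0600 = 0.0780 m before braking
robot under decel: 1.3000²/(2·1.5000) = 0.5633 m
person approaches 1.4000·(0.0600+0.8667) = 1.2973 m
residual clearance needed = 0.0000+0.0300+0.0300 = 0.0600 m
S_min ≈ 0.0780+0.5633+1.2973+0.0600  ⇒  S_min = 1499/750 m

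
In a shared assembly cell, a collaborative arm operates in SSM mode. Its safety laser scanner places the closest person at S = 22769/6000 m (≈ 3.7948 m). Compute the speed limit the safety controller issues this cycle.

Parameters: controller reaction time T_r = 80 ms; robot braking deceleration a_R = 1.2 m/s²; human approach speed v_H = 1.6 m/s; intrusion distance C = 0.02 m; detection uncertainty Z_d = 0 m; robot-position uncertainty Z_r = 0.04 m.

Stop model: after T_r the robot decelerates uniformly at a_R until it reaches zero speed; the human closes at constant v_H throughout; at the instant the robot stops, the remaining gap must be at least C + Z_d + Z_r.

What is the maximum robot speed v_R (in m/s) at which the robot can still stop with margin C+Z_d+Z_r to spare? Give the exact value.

quadratic (5/12)·v² + (106/75)·v + (-21641/6000) = 0
  disc = (106/75)² − 4·(5/12)·(-21641/6000) = 80089/10000 ; √disc = 283/100
  v_R = (−(106/75) + 283/100) / (2·(5/12)) = 17/10 m/s
check:
T_s = v_R/a_R = (17/10)/(6/5) = 1.4167 s
robot covers v_R·T_r = 1.7000·0.0800 = 0.1360 m before braking
braking distance = 1.7000²/(2·1.2000) = 1.2042 m
human closes 1.6000·1.4967 = 2.3947 m
C+Z_d+Z_r = 0.0200+0.0000+0.0400 = 0.0600 m
sum ≈ 0.1360+1.2042+2.3947+0.0600 ≈ 3.7948 m = S ✓

v_R_max = 17/10 m/s = 1.7000 m/s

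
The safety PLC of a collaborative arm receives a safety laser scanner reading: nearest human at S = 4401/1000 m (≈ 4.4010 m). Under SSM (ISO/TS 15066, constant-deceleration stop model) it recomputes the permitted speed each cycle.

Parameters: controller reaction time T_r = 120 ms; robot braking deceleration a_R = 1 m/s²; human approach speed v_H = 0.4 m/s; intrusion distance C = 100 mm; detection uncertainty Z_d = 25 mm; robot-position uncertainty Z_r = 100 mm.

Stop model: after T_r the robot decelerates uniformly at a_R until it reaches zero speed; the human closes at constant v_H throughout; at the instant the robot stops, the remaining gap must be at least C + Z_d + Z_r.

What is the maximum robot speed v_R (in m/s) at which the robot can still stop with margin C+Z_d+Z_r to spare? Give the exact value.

v_R_max = 12/5 m/s = 2.4000 m/s

at the boundary: (1/2)·v² + (13/25)·v + (-516/125) = 0
  disc = (13/25)² − 4·(1/2)·(-516/125) = 5329/625 ; √disc = 73/25
  v_R = (−(13/25) + 73/25) / (2·(1/2)) = 12/5 m/s
check:
stop time T_s = (12/5)/1 = 2.4000 s
reaction-phase robot travel = 2.4000·0.1200 = 0.2880 m
braking distance = 2.4000²/(2·1.0000) = 2.8800 m
person approaches 0.4000·(0.1200+2.4000) = 1.0080 m
C+Z_d+Z_r = 0.1000+0.0250+0.1000 = 0.2250 m
sum ≈ 0.2880+2.8800+1.0080+0.2250 ≈ 4.4010 m = S ✓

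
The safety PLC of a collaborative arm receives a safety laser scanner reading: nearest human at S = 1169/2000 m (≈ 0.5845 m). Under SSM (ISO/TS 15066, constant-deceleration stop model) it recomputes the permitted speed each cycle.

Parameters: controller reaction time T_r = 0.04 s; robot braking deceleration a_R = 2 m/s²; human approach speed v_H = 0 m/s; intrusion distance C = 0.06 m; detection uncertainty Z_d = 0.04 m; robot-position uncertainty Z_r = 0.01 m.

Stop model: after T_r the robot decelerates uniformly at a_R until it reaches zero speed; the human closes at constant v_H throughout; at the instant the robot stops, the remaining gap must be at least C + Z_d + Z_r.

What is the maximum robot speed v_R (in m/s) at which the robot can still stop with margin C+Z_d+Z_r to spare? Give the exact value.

v_R_max = 13/10 m/s = 1.3000 m/s

collect terms ⇒ (1/4)·v_R² + (1/25)·v_R + (-949/2000) = 0
  disc = (1/25)² − 4·(1/4)·(-949/2000) = 4761/10000 ; √disc = 69/100
  v_R = (−(1/25) + 69/100) / (2·(1/4)) = 13/10 m/s
check:
stop time T_s = (13/10)/2 = 0.6500 s
robot covers v_R·T_r = 1.3000·0.0400 = 0.0520 m before braking
braking distance = 1.3000²/(2·2.0000) = 0.4225 m
person approaches 0.0000·(0.0400+0.6500) = 0.0000 m
C+Z_d+Z_r = 0.0600+0.0400+0.0100 = 0.1100 m
sum ≈ 0.0520+0.4225+0.0000+0.1100 ≈ 0.5845 m = S ✓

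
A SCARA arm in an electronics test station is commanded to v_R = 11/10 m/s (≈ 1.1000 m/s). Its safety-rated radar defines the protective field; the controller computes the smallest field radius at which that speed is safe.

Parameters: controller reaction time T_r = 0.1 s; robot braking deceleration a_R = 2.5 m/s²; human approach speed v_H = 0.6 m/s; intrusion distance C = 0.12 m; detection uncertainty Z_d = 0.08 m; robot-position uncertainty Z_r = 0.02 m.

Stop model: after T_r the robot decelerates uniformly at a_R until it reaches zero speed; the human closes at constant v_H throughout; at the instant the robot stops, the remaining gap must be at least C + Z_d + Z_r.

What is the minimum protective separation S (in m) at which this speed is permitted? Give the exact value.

T_s = v_R/a_R = (11/10)/(5/2) = 0.4400 s
robot in T_r: 1.1000·0.1000 = 0.1100 m
robot under decel: 1.1000²/(2·2.5000) = 0.2420 m
human closes 0.6000·0.5400 = 0.3240 m
margins: 0.1200+0.0800+0.0200 = 0.2200 m
S_min ≈ 0.1100+0.2420+0.3240+0.2200  ⇒  S_min = 112/125 m

S_min = 112/125 m = 0.8960 m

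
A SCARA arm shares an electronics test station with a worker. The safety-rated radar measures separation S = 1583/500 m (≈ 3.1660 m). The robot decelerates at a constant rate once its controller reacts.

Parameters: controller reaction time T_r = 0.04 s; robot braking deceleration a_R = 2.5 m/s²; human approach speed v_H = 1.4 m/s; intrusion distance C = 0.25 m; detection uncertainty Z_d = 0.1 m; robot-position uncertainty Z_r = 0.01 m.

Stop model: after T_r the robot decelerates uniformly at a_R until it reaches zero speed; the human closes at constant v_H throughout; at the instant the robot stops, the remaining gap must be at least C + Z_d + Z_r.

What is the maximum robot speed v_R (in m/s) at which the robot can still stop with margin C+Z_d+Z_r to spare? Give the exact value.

v_R_max = 5/2 m/s = 2.5000 m/s

at the boundary: (1/5)·v² + (3/5)·v + (-11/4) = 0
  disc = (3/5)² − 4·(1/5)·(-11/4) = 64/25 ; √disc = 8/5
  v_R = (−(3/5) + 8/5) / (2·(1/5)) = 5/2 m/s
check:
T_s = v_R/a_R = (5/2)/(5/2) = 1.0000 s
reaction-phase robot travel = 2.5000·0.0400 = 0.1000 m
braking distance = 2.5000²/(2·2.5000) = 1.2500 m
person approaches 1.4000·(0.0400+1.0000) = 1.4560 m
C+Z_d+Z_r = 0.2500+0.1000+0.0100 = 0.3600 m
sum ≈ 0.1000+1.2500+1.4560+0.3600 ≈ 3.1660 m = S ✓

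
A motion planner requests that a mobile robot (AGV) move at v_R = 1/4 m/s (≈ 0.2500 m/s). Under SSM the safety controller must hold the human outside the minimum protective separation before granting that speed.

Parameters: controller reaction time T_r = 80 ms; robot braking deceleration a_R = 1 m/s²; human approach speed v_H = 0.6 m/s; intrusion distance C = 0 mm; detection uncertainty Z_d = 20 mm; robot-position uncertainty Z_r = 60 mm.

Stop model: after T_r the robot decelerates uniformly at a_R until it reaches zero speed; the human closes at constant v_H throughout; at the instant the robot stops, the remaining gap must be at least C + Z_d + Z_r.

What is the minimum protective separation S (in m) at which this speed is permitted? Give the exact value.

braking lasts T_s = (1/4)/1 = 0.2500 s
reaction-phase robot travel = 0.2500·0.0800 = 0.0200 m
robot under decel: 0.2500²/(2·1.0000) = 0.0312 m
human closes 0.6000·0.3300 = 0.1980 m
C+Z_d+Z_r = 0.0000+0.0200+0.0600 = 0.0800 m
S_min ≈ 0.0200+0.0312+0.1980+0.0800  ⇒  S_min = 1317/4000 m

S_min = 1317/4000 m = 0.3292 m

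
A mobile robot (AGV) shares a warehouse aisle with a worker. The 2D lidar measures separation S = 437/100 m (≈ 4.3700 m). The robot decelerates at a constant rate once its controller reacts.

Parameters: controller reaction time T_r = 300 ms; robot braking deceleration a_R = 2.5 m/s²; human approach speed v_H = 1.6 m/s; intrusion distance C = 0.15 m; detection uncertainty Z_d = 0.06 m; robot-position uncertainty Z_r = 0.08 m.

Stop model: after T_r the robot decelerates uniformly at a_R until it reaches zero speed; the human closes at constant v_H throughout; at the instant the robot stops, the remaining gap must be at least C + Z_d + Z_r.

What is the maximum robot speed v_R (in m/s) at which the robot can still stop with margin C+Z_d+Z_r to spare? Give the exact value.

v_R_max = 5/2 m/s = 2.5000 m/s

collect terms ⇒ (1/5)·v_R² + (47/50)·v_R + (-18/5) = 0
  disc = (47/50)² − 4·(1/5)·(-18/5) = 9409/2500 ; √disc = 97/50
  v_R = (−(47/50) + 97/50) / (2·(1/5)) = 5/2 m/s
check:
braking lasts T_s = (5/2)/(5/2) = 1.0000 s
robot in T_r: 2.5000·0.3000 = 0.7500 m
braking distance = 2.5000²/(2·2.5000) = 1.2500 m
human closes 1.6000·1.3000 = 2.0800 m
C+Z_d+Z_r = 0.1500+0.0600+0.0800 = 0.2900 m
sum ≈ 0.7500+1.2500+2.0800+0.2900 ≈ 4.3700 m = S ✓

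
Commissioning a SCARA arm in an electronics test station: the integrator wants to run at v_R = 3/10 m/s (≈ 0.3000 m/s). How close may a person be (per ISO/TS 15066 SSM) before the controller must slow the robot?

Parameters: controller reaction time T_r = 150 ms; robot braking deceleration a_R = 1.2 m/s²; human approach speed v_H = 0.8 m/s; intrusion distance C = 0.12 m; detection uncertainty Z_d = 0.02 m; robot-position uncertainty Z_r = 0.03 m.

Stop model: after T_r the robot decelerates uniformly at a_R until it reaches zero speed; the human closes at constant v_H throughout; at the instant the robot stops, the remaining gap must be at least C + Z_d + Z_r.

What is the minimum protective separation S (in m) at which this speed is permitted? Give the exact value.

S_min = 229/400 m = 0.5725 m

stop time T_s = (3/10)/(6/5) = 0.2500 s
reaction-phase robot travel = 0.3000·0.1500 = 0.0450 m
robot covers 0.3000·0.2500 − ½·1.2000·0.2500² = 0.0375 m while stopping
human closes 0.8000·0.4000 = 0.3200 m
residual clearance needed = 0.1200+0.0200+0.0300 = 0.1700 m
S_min ≈ 0.0450+0.0375+0.3200+0.1700  ⇒  S_min = 229/400 m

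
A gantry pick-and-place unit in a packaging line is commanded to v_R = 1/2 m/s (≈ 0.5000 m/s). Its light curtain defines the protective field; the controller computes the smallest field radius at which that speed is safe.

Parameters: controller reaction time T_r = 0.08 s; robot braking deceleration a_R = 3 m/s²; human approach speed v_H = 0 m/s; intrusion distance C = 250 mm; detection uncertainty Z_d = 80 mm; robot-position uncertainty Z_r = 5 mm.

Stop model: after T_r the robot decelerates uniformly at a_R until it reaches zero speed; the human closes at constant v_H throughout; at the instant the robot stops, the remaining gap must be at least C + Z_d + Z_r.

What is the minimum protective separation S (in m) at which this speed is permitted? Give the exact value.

braking lasts T_s = (1/2)/3 = 0.1667 s
reaction-phase robot travel = 0.5000·0.0800 = 0.0400 m
braking distance = 0.5000²/(2·3.0000) = 0.0417 m
human closes 0.0000·0.2467 = 0.0000 m
residual clearance needed = 0.2500+0.0800+0.0050 = 0.3350 m
S_min ≈ 0.0400+0.0417+0.0000+0.3350  ⇒  S_min = 5/12 m

S_min = 5/12 m = 0.4167 m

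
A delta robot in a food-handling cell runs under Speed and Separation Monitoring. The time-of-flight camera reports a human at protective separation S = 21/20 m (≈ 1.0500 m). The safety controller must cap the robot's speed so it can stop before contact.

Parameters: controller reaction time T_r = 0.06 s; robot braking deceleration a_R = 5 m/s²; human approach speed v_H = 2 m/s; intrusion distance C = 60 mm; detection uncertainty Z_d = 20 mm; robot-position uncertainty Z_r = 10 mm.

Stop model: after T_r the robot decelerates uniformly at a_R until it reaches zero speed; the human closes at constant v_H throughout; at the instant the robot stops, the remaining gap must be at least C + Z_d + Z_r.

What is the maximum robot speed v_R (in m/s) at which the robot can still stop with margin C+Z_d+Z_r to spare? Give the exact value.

v_R_max = 7/5 m/s = 1.4000 m/s

quadratic (1/10)·v² + (23/50)·v + (-21/25) = 0
  disc = (23/50)² − 4·(1/10)·(-21/25) = 1369/2500 ; √disc = 37/50
  v_R = (−(23/50) + 37/50) / (2·(1/10)) = 7/5 m/s
check:
stop time T_s = (7/5)/5 = 0.2800 s
reaction-phase robot travel = 1.4000·0.0600 = 0.0840 m
braking distance = 1.4000²/(2·5.0000) = 0.1960 m
human over T_r+T_s: 2.0000·(0.0600+0.2800) = 0.6800 m
margins: 0.0600+0.0200+0.0100 = 0.0900 m
sum ≈ 0.0840+0.1960+0.6800+0.0900 ≈ 1.0500 m = S ✓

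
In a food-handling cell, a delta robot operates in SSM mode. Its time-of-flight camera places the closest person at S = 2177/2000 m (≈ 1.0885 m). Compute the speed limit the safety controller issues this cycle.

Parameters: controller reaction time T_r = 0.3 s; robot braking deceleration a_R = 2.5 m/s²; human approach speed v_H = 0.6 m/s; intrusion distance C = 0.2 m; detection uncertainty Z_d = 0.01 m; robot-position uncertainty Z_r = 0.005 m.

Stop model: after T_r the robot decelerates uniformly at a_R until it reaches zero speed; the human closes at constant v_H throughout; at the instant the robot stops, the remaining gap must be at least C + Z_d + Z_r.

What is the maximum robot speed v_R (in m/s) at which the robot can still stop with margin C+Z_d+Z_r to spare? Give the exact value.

collect terms ⇒ (1/5)·v_R² + (27/50)·v_R + (-1387/2000) = 0
  disc = (27/50)² − 4·(1/5)·(-1387/2000) = 529/625 ; √disc = 23/25
  v_R = (−(27/50) + 23/25) / (2·(1/5)) = 19/20 m/s
check:
stop time T_s = (19/20)/(5/2) = 0.3800 s
reaction-phase robot travel = 0.9500·0.3000 = 0.2850 m
robot covers 0.9500·0.3800 − ½·2.5000·0.3800² = 0.1805 m while stopping
human closes 0.6000·0.6800 = 0.4080 m
margins: 0.2000+0.0100+0.0050 = 0.2150 m
sum ≈ 0.2850+0.1805+0.4080+0.2150 ≈ 1.0885 m = S ✓

v_R_max = 19/20 m/s = 0.9500 m/s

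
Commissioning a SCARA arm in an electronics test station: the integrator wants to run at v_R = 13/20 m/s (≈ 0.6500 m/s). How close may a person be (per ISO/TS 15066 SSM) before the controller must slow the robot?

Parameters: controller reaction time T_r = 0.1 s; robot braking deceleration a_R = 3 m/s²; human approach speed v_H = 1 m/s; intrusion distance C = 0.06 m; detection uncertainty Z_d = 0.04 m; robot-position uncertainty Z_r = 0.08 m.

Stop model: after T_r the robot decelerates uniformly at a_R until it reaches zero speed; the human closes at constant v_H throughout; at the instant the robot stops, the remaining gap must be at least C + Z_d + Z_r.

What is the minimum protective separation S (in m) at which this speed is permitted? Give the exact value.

S_min = 1517/2400 m = 0.6321 m

braking lasts T_s = (13/20)/3 = 0.2167 s
reaction-phase robot travel = 0.6500·0.1000 = 0.0650 m
robot under decel: 0.6500²/(2·3.0000) = 0.0704 m
human closes 1.0000·0.3167 = 0.3167 m
residual clearance needed = 0.0600+0.0400+0.0800 = 0.1800 m
S_min ≈ 0.0650+0.0704+0.3167+0.1800  ⇒  S_min = 1517/2400 m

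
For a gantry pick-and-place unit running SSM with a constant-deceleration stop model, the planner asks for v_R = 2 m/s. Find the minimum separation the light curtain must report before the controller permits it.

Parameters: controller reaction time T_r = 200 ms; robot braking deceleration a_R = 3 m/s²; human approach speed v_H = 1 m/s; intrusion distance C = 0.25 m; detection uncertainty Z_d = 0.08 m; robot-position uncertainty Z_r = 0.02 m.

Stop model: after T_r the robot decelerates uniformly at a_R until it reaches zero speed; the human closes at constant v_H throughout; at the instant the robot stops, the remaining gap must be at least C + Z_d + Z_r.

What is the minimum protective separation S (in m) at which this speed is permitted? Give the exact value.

S_min = 137/60 m = 2.2833 m

braking lasts T_s = 2/3 = 0.6667 s
robot covers v_R·T_r = 2.0000·0.2000 = 0.4000 m before braking
robot under decel: 2.0000²/(2·3.0000) = 0.6667 m
human closes 1.0000·0.8667 = 0.8667 m
margins: 0.2500+0.0800+0.0200 = 0.3500 m
S_min ≈ 0.4000+0.6667+0.8667+0.3500  ⇒  S_min = 137/60 m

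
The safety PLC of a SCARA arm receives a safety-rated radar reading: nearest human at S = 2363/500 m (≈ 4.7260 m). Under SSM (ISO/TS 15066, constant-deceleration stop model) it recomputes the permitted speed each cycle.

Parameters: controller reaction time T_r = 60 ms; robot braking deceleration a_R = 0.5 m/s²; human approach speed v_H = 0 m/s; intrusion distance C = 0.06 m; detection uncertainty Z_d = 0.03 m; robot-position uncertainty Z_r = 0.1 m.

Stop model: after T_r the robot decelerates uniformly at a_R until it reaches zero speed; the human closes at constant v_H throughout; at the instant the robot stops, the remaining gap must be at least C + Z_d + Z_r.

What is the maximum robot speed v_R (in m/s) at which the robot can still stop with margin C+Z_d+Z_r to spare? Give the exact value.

at the boundary: (1)·v² + (3/50)·v + (-567/125) = 0
  disc = (3/50)² − 4·(1)·(-567/125) = 45369/2500 ; √disc = 213/50
  v_R = (−(3/50) + 213/50) / (2·(1)) = 21/10 m/s
check:
braking lasts T_s = (21/10)/(1/2) = 4.2000 s
robot covers v_R·T_r = 2.1000·0.0600 = 0.1260 m before braking
braking distance = 2.1000²/(2·0.5000) = 4.4100 m
human closes 0.0000·4.2600 = 0.0000 m
residual clearance needed = 0.0600+0.0300+0.1000 = 0.1900 m
sum ≈ 0.1260+4.4100+0.0000+0.1900 ≈ 4.7260 m = S ✓

v_R_max = 21/10 m/s = 2.1000 m/s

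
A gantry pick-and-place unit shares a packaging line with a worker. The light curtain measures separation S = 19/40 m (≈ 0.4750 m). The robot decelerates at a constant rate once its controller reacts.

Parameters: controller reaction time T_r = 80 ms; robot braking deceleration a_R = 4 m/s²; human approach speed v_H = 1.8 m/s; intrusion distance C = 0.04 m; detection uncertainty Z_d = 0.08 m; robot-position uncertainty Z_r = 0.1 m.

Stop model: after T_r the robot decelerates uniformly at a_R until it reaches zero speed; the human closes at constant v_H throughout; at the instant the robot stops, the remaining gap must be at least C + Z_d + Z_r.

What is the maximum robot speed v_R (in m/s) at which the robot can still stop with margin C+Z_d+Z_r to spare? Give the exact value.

v_R_max = 1/5 m/s = 0.2000 m/s

quadratic (1/8)·v² + (53/100)·v + (-111/1000) = 0
  disc = (53/100)² − 4·(1/8)·(-111/1000) = 841/2500 ; √disc = 29/50
  v_R = (−(53/100) + 29/50) / (2·(1/8)) = 1/5 m/s
check:
T_s = v_R/a_R = (1/5)/4 = 0.0500 s
robot in T_r: 0.2000·0.0800 = 0.0160 m
braking distance = 0.2000²/(2·4.0000) = 0.0050 m
human closes 1.8000·0.1300 = 0.2340 m
residual clearance needed = 0.0400+0.0800+0.1000 = 0.2200 m
sum ≈ 0.0160+0.0050+0.2340+0.2200 ≈ 0.4750 m = S ✓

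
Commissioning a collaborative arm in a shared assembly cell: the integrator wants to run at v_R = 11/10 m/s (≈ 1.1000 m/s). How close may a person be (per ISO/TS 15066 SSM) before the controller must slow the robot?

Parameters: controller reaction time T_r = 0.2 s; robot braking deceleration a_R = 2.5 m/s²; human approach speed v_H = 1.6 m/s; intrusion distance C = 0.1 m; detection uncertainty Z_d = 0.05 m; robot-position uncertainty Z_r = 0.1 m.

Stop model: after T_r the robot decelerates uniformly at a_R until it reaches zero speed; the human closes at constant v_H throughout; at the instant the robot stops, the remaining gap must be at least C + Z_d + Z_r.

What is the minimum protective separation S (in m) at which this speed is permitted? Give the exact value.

S_min = 217/125 m = 1.7360 m

T_s = v_R/a_R = (11/10)/(5/2) = 0.4400 s
robot in T_r: 1.1000·0.2000 = 0.2200 m
robot covers 1.1000·0.4400 − ½·2.5000·0.4400² = 0.2420 m while stopping
human over T_r+T_s: 1.6000·(0.2000+0.4400) = 1.0240 m
residual clearance needed = 0.1000+0.0500+0.1000 = 0.2500 m
S_min ≈ 0.2200+0.2420+1.0240+0.2500  ⇒  S_min = 217/125 m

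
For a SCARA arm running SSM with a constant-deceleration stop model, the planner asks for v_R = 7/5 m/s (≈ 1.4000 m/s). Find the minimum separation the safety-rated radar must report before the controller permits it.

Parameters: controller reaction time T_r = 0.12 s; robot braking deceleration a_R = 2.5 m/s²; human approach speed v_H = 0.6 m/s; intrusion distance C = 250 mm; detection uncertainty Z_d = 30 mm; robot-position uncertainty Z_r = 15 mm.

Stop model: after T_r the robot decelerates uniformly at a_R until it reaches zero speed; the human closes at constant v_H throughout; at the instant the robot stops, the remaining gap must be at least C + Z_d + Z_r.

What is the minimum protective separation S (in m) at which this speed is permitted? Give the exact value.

S_min = 1263/1000 m = 1.2630 m

braking lasts T_s = (7/5)/(5/2) = 0.5600 s
robot covers v_R·T_r = 1.4000·0.1200 = 0.1680 m before braking
robot under decel: 1.4000²/(2·2.5000) = 0.3920 m
person approaches 0.6000·(0.1200+0.5600) = 0.4080 m
margins: 0.2500+0.0300+0.0150 = 0.2950 m
S_min ≈ 0.1680+0.3920+0.4080+0.2950  ⇒  S_min = 1263/1000 m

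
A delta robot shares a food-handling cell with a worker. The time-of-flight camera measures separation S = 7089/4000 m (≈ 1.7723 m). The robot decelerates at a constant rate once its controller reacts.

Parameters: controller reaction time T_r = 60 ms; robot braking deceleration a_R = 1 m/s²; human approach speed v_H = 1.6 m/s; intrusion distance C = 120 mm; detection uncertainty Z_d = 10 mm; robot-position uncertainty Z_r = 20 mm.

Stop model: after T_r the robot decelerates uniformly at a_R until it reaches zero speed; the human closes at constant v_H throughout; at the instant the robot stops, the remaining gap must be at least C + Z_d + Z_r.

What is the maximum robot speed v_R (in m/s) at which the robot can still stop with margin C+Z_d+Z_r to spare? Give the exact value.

v_R_max = 3/4 m/s = 0.7500 m/s

quadratic (1/2)·v² + (83/50)·v + (-1221/800) = 0
  disc = (83/50)² − 4·(1/2)·(-1221/800) = 58081/10000 ; √disc = 241/100
  v_R = (−(83/50) + 241/100) / (2·(1/2)) = 3/4 m/s
check:
T_s = v_R/a_R = (3/4)/1 = 0.7500 s
robot covers v_R·T_r = 0.7500·0.0600 = 0.0450 m before braking
robot under decel: 0.7500²/(2·1.0000) = 0.2812 m
human over T_r+T_s: 1.6000·(0.0600+0.7500) = 1.2960 m
residual clearance needed = 0.1200+0.0100+0.0200 = 0.1500 m
sum ≈ 0.0450+0.2812+1.2960+0.1500 ≈ 1.7723 m = S ✓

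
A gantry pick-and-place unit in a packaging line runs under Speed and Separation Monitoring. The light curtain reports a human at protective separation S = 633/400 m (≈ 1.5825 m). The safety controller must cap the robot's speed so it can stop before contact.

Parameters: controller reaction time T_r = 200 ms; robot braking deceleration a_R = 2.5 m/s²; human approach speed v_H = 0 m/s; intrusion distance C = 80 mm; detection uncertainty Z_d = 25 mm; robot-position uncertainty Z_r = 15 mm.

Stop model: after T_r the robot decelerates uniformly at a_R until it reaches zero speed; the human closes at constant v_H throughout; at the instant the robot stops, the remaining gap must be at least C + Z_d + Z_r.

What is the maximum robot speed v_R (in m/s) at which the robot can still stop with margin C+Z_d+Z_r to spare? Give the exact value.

collect terms ⇒ (1/5)·v_R² + (1/5)·v_R + (-117/80) = 0
  disc = (1/5)² − 4·(1/5)·(-117/80) = 121/100 ; √disc = 11/10
  v_R = (−(1/5) + 11/10) / (2·(1/5)) = 9/4 m/s
check:
T_s = v_R/a_R = (9/4)/(5/2) = 0.9000 s
robot in T_r: 2.2500·0.2000 = 0.4500 m
robot covers 2.2500·0.9000 − ½·2.5000·0.9000² = 1.0125 m while stopping
person approaches 0.0000·(0.2000+0.9000) = 0.0000 m
C+Z_d+Z_r = 0.0800+0.0250+0.0150 = 0.1200 m
sum ≈ 0.4500+1.0125+0.0000+0.1200 ≈ 1.5825 m = S ✓

v_R_max = 9/4 m/s = 2.2500 m/s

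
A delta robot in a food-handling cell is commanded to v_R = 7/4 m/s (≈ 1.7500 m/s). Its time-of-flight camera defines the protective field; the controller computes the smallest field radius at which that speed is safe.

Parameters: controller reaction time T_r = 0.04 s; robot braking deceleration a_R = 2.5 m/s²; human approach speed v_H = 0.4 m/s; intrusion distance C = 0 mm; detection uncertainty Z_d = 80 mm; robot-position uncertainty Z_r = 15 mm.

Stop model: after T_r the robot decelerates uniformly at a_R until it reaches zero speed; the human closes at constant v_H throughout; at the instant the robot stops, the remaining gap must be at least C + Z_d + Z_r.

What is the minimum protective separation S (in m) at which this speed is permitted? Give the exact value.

stop time T_s = (7/4)/(5/2) = 0.7000 s
robot in T_r: 1.7500·0.0400 = 0.0700 m
robot covers 1.7500·0.7000 − ½·2.5000·0.7000² = 0.6125 m while stopping
person approaches 0.4000·(0.0400+0.7000) = 0.2960 m
residual clearance needed = 0.0000+0.0800+0.0150 = 0.0950 m
S_min ≈ 0.0700+0.6125+0.2960+0.0950  ⇒  S_min = 2147/2000 m

S_min = 2147/2000 m = 1.0735 m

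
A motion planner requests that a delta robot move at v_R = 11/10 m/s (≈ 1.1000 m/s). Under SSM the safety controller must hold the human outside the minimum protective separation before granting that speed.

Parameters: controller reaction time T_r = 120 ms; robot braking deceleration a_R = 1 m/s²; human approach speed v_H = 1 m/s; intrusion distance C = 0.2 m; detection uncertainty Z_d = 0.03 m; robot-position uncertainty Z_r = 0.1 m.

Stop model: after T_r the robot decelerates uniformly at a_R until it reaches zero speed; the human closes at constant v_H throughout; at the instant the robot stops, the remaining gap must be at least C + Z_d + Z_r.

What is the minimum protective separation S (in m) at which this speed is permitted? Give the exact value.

T_s = v_R/a_R = (11/10)/1 = 1.1000 s
reaction-phase robot travel = 1.1000·0.1200 = 0.1320 m
braking distance = 1.1000²/(2·1.0000) = 0.6050 m
person approaches 1.0000·(0.1200+1.1000) = 1.2200 m
C+Z_d+Z_r = 0.2000+0.0300+0.1000 = 0.3300 m
S_min ≈ 0.1320+0.6050+1.2200+0.3300  ⇒  S_min = 2287/1000 m

S_min = 2287/1000 m = 2.2870 m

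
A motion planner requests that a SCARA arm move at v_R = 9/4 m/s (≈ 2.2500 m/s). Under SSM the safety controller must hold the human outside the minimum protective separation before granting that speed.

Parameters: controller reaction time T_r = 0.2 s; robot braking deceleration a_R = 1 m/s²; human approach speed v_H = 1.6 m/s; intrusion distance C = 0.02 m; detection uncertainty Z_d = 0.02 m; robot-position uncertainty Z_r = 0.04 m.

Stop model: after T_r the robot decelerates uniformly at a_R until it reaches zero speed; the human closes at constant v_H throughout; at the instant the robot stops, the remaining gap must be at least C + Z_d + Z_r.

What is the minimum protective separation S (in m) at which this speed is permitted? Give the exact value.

braking lasts T_s = (9/4)/1 = 2.2500 s
reaction-phase robot travel = 2.2500·0.2000 = 0.4500 m
robot under decel: 2.2500²/(2·1.0000) = 2.5312 m
human closes 1.6000·2.4500 = 3.9200 m
residual clearance needed = 0.0200+0.0200+0.0400 = 0.0800 m
S_min ≈ 0.4500+2.5312+3.9200+0.0800  ⇒  S_min = 1117/160 m

S_min = 1117/160 m = 6.9813 m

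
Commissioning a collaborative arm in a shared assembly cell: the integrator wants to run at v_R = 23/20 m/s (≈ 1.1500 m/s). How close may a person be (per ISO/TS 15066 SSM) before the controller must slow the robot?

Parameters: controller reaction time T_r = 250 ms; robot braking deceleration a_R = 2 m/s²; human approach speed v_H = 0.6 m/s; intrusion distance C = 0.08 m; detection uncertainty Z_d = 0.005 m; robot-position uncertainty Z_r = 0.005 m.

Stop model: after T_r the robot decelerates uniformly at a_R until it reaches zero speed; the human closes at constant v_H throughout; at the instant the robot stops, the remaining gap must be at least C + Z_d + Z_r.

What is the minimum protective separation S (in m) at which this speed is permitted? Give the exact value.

stop time T_s = (23/20)/2 = 0.5750 s
robot in T_r: 1.1500·0.2500 = 0.2875 m
robot under decel: 1.1500²/(2·2.0000) = 0.3306 m
human closes 0.6000·0.8250 = 0.4950 m
C+Z_d+Z_r = 0.0800+0.0050+0.0050 = 0.0900 m
S_min ≈ 0.2875+0.3306+0.4950+0.0900  ⇒  S_min = 77/64 m

S_min = 77/64 m = 1.2031 m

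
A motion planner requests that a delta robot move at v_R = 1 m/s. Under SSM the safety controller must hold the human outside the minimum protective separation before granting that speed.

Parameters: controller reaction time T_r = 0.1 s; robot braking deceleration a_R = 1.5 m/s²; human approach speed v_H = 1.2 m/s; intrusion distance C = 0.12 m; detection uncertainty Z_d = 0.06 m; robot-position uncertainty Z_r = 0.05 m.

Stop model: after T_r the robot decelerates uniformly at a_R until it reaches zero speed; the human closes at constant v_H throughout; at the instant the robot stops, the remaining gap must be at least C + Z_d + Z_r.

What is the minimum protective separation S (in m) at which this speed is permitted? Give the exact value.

S_min = 19/12 m = 1.5833 m

T_s = v_R/a_R = 1/(3/2) = 0.6667 s
robot in T_r: 1.0000·0.1000 = 0.1000 m
robot under decel: 1.0000²/(2·1.5000) = 0.3333 m
human over T_r+T_s: 1.2000·(0.1000+0.6667) = 0.9200 m
residual clearance needed = 0.1200+0.0600+0.0500 = 0.2300 m
S_min ≈ 0.1000+0.3333+0.9200+0.2300  ⇒  S_min = 19/12 m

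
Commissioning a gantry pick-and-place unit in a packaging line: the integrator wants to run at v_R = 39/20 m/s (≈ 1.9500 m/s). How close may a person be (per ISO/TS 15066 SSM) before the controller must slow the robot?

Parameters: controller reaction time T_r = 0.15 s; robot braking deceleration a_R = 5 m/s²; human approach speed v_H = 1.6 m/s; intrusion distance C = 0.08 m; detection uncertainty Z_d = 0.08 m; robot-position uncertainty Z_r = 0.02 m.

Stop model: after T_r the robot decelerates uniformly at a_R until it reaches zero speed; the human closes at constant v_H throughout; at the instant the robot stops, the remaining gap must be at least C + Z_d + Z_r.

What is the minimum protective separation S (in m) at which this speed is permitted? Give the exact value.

S_min = 6867/4000 m = 1.7167 m

braking lasts T_s = (39/20)/5 = 0.3900 s
reaction-phase robot travel = 1.9500·0.1500 = 0.2925 m
braking distance = 1.9500²/(2·5.0000) = 0.3802 m
human closes 1.6000·0.5400 = 0.8640 m
margins: 0.0800+0.0800+0.0200 = 0.1800 m
S_min ≈ 0.2925+0.3802+0.8640+0.1800  ⇒  S_min = 6867/4000 m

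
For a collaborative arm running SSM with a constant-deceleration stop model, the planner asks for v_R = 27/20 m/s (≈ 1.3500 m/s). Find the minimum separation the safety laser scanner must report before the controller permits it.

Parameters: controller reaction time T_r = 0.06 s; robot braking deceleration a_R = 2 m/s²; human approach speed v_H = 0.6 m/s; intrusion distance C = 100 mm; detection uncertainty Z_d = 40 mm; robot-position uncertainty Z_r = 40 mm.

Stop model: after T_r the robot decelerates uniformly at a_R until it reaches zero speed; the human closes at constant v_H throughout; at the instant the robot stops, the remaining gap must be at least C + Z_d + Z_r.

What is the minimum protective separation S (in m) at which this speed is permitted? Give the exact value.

stop time T_s = (27/20)/2 = 0.6750 s
robot in T_r: 1.3500·0.0600 = 0.0810 m
robot covers 1.3500·0.6750 − ½·2.0000·0.6750² = 0.4556 m while stopping
human closes 0.6000·0.7350 = 0.4410 m
residual clearance needed = 0.1000+0.0400+0.0400 = 0.1800 m
S_min ≈ 0.0810+0.4556+0.4410+0.1800  ⇒  S_min = 9261/8000 m

S_min = 9261/8000 m = 1.1576 m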